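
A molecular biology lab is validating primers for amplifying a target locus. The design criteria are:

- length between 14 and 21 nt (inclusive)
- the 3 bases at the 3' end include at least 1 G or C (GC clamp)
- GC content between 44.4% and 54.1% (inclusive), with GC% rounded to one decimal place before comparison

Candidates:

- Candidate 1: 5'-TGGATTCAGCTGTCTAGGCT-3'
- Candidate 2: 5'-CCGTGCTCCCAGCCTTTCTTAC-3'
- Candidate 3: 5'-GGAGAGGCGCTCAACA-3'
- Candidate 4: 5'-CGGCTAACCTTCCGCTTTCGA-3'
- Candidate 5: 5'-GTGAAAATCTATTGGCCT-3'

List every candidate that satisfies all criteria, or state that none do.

Candidate 1 only.

Candidate 1 (20 nt, A=3 T=7 G=6 C=4): length 20 ✓; 3' end GCT has 2 G/C ✓; GC 10/20 = 50.0% ✓ — passes.
Candidate 2 (22 nt, A=2 T=7 G=3 C=10): length 22, outside 14–21 ✗; 3' end TAC has 1 G/C ✓; GC 13/22 = 59.1%, outside 44.4–54.1% ✗ — fails.
Candidate 3 (16 nt, A=5 T=1 G=6 C=4): length 16 ✓; 3' end ACA has 1 G/C ✓; GC 10/16 = 62.5%, outside 44.4–54.1% ✗ — fails.
Candidate 4 (21 nt, A=3 T=6 G=4 C=8): length 21 ✓; 3' end CGA has 2 G/C ✓; GC 12/21 = 57.1%, outside 44.4–54.1% ✗ — fails.
Candidate 5 (18 nt, A=5 T=6 G=4 C=3): length 18 ✓; 3' end CCT has 2 G/C ✓; GC 7/18 = 38.9%, outside 44.4–54.1% ✗ — fails.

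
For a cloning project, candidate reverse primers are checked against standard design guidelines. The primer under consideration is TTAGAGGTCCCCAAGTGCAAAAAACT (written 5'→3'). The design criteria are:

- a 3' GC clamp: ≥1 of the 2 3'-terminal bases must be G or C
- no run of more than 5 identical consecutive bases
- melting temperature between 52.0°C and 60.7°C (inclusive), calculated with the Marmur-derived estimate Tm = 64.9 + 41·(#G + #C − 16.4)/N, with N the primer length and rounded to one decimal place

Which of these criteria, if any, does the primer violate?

Fails: homopolymer run.

Base counts: A=10, T=5, G=5, C=6 (length 26).
GC clamp: 3' end CT has 1 G/C ✓
homopolymer run: longest run = 6, exceeds 5 ✗
Tm: Tm = 64.9 + 41·(11 − 16.4)/26 = 56.4°C ✓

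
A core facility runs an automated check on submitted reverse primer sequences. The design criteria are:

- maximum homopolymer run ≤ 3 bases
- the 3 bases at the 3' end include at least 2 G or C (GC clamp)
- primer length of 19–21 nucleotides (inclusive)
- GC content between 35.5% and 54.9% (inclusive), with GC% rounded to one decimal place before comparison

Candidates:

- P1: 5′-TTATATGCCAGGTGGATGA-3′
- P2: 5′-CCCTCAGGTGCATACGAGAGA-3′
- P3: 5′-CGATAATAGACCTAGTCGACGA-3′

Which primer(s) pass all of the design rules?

P1 (19 nt, A=5 T=6 G=6 C=2): longest run = 2 ✓; 3' end TGA has 1 G/C, need ≥2 ✗; length 19 ✓; GC 8/19 = 42.1% ✓ — fails.
P2 (21 nt, A=6 T=3 G=6 C=6): longest run = 3 ✓; 3' end AGA has 1 G/C, need ≥2 ✗; length 21 ✓; GC 12/21 = 57.1%, outside 35.5–54.9% ✗ — fails.
P3 (22 nt, A=8 T=4 G=5 C=5): longest run = 2 ✓; 3' end CGA has 2 G/C ✓; length 22, outside 19–21 ✗; GC 10/22 = 45.5% ✓ — fails.

None of the candidates satisfy all criteria.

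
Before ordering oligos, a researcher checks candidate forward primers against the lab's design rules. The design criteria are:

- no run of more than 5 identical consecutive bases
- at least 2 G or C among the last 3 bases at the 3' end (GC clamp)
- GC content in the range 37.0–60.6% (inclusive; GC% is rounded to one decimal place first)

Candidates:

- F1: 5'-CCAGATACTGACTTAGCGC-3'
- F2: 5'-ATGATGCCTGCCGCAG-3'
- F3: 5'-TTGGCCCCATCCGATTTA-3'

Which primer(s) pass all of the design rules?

F1 (19 nt, A=5 T=4 G=4 C=6): longest run = 2 ✓; 3' end CGC has 3 G/C ✓; GC 10/19 = 52.6% ✓ — passes.
F2 (16 nt, A=3 T=3 G=5 C=5): longest run = 2 ✓; 3' end CAG has 2 G/C ✓; GC 10/16 = 62.5%, outside 37.0–60.6% ✗ — fails.
F3 (18 nt, A=3 T=6 G=3 C=6): longest run = 4 ✓; 3' end TTA has 0 G/C, need ≥2 ✗; GC 9/18 = 50.0% ✓ — fails.

F1 only.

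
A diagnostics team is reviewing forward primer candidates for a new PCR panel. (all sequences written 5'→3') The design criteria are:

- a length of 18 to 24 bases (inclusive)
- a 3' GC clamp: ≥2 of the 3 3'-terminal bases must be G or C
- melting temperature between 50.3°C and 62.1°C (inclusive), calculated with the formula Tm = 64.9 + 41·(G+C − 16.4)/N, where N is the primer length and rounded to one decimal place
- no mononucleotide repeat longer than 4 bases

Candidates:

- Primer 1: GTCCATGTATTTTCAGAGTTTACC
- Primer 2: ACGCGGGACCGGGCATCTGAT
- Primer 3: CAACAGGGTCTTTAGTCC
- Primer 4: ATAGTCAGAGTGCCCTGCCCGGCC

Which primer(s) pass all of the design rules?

Primer 1 (24 nt, A=5 T=10 G=4 C=5): length 24 ✓; 3' end ACC has 2 G/C ✓; Tm = 64.9 + 41·(9 − 16.4)/24 = 52.3°C ✓; longest run = 4 ✓ — passes.
Primer 2 (21 nt, A=4 T=3 G=8 C=6): length 21 ✓; 3' end GAT has 1 G/C, need ≥2 ✗; Tm = 64.9 + 41·(14 − 16.4)/21 = 60.2°C ✓; longest run = 3 ✓ — fails.
Primer 3 (18 nt, A=4 T=5 G=4 C=5): length 18 ✓; 3' end TCC has 2 G/C ✓; Tm = 64.9 + 41·(9 − 16.4)/18 = 48.0°C, outside 50.3–62.1°C ✗; longest run = 3 ✓ — fails.
Primer 4 (24 nt, A=4 T=4 G=7 C=9): length 24 ✓; 3' end GCC has 3 G/C ✓; Tm = 64.9 + 41·(16 − 16.4)/24 = 64.2°C, outside 50.3–62.1°C ✗; longest run = 3 ✓ — fails.

Primer 1 only.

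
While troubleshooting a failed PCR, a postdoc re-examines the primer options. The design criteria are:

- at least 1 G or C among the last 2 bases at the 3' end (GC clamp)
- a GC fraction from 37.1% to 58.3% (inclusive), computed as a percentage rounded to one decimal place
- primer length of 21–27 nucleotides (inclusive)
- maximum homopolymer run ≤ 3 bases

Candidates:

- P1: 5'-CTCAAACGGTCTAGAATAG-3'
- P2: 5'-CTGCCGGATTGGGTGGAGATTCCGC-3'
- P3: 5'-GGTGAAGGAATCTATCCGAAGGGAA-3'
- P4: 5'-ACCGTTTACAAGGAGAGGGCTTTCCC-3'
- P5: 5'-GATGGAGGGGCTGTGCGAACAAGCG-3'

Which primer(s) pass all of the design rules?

P1 (19 nt, A=7 T=4 G=4 C=4): 3' end AG has 1 G/C ✓; GC 8/19 = 42.1% ✓; length 19, outside 21–27 ✗; longest run = 3 ✓ — fails.
P2 (25 nt, A=3 T=6 G=10 C=6): 3' end GC has 2 G/C ✓; GC 16/25 = 64.0%, outside 37.1–58.3% ✗; length 25 ✓; longest run = 3 ✓ — fails.
P3 (25 nt, A=9 T=4 G=9 C=3): 3' end AA has 0 G/C, need ≥1 ✗; GC 12/25 = 48.0% ✓; length 25 ✓; longest run = 3 ✓ — fails.
P4 (26 nt, A=6 T=6 G=7 C=7): 3' end CC has 2 G/C ✓; GC 14/26 = 53.8% ✓; length 26 ✓; longest run = 3 ✓ — passes.
P5 (25 nt, A=6 T=3 G=12 C=4): 3' end CG has 2 G/C ✓; GC 16/25 = 64.0%, outside 37.1–58.3% ✗; length 25 ✓; longest run = 4, exceeds 3 ✗ — fails.

P4 only.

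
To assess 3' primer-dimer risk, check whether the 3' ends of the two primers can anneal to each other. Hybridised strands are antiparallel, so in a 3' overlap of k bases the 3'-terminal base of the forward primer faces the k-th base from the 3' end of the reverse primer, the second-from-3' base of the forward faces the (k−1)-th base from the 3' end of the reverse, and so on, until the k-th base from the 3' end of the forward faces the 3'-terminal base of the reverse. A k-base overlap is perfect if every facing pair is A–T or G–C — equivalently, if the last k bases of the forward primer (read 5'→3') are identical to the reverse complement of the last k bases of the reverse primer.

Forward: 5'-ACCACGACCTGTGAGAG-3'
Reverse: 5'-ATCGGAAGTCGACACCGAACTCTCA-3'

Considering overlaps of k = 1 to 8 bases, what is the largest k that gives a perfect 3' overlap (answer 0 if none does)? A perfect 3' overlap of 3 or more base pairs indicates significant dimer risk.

Longest perfect overlap: 6 complementary base pairs; significant dimer risk (threshold 3).

Last 8 bases (5'→3') — forward …TGTGAGAG, reverse …AACTCTCA.
Reverse complement of the reverse primer's last 8 bases: TGAGAGTT; its first k bases are the reverse complement of the reverse primer's last k bases, so a perfect k-base overlap needs the forward primer's last k bases to equal them.
Comparing (forward last k vs required): k=1: G vs T ✗; k=2: AG vs TG ✗; k=3: GAG vs TGA ✗; k=4: AGAG vs TGAG ✗; k=5: GAGAG vs TGAGA ✗; k=6: TGAGAG vs TGAGAG ✓; k=7: GTGAGAG vs TGAGAGT ✗; k=8: TGTGAGAG vs TGAGAGTT ✗.
Only k = 6 is perfect, so the longest perfect 3' overlap is 6.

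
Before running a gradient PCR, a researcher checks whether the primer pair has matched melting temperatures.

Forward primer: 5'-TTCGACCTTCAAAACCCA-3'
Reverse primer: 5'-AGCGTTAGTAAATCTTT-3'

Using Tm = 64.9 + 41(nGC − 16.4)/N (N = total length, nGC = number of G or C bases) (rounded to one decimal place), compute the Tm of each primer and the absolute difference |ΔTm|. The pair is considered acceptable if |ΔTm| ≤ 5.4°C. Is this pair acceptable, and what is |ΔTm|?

|ΔTm| = 8.4°C; the pair is not acceptable.

Forward: G+C = 8, N = 18 → Tm = 64.9 + 41·(8 − 16.4)/18 = 45.8°C.
Reverse: G+C = 5, N = 17 → Tm = 64.9 + 41·(5 − 16.4)/17 = 37.4°C.
|ΔTm| = |45.8 − 37.4| = 8.4°C, > 5.4°C.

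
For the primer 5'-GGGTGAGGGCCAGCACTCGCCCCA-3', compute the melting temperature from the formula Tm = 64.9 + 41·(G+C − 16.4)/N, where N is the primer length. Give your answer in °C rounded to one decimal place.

67.6°C

Base counts: A=4, T=2, G=9, C=9; G+C = 18, N = 24.
Tm = 64.9 + 41·(18 − 16.4)/24 = 64.9 + 65.60/24 = 67.6°C.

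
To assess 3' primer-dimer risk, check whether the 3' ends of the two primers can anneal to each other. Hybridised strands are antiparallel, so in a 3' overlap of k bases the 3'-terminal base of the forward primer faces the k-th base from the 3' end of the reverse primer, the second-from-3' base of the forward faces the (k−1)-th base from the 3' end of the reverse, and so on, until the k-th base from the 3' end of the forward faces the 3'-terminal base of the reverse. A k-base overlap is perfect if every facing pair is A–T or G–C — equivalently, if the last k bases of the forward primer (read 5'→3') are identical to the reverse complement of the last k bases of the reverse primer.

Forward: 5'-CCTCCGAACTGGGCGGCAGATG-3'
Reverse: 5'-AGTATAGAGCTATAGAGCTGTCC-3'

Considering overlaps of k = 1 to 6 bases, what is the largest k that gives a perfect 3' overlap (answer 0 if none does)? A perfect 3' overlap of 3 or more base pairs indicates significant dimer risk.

Last 6 bases (5'→3') — forward …CAGATG, reverse …CTGTCC.
Reverse complement of the reverse primer's last 6 bases: GGACAG; its first k bases are the reverse complement of the reverse primer's last k bases, so a perfect k-base overlap needs the forward primer's last k bases to equal them.
Comparing (forward last k vs required): k=1: G vs G ✓; k=2: TG vs GG ✗; k=3: ATG vs GGA ✗; k=4: GATG vs GGAC ✗; k=5: AGATG vs GGACA ✗; k=6: CAGATG vs GGACAG ✗.
Only k = 1 is perfect, so the longest perfect 3' overlap is 1.

Longest perfect overlap: 1 complementary base pair; below the dimer-risk threshold (threshold 3).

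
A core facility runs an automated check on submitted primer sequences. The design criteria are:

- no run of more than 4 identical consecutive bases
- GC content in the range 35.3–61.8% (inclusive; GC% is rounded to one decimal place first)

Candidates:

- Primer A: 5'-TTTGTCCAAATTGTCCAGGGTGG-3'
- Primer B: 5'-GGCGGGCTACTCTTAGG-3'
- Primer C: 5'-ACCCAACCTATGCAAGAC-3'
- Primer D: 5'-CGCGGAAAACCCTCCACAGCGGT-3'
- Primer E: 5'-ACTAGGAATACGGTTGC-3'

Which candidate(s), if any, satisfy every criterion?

Primer A (23 nt, A=4 T=8 G=7 C=4): longest run = 3 ✓; GC 11/23 = 47.8% ✓ — passes.
Primer B (17 nt, A=2 T=4 G=7 C=4): longest run = 3 ✓; GC 11/17 = 64.7%, outside 35.3–61.8% ✗ — fails.
Primer C (18 nt, A=7 T=2 G=2 C=7): longest run = 3 ✓; GC 9/18 = 50.0% ✓ — passes.
Primer D (23 nt, A=6 T=2 G=6 C=9): longest run = 4 ✓; GC 15/23 = 65.2%, outside 35.3–61.8% ✗ — fails.
Primer E (17 nt, A=5 T=4 G=5 C=3): longest run = 2 ✓; GC 8/17 = 47.1% ✓ — passes.

Primer A, Primer C and Primer E.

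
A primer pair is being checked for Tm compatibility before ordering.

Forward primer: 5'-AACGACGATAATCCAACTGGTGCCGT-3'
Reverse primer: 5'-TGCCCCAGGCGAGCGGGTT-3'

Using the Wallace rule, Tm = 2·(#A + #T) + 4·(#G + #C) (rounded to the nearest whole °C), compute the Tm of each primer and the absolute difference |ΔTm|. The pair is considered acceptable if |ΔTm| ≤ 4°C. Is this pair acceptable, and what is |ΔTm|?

|ΔTm| = 12°C; the pair is not acceptable.

Forward: A=8 T=5 G=6 C=7 → Tm = 2·13 + 4·13 = 78°C.
Reverse: A=2 T=3 G=8 C=6 → Tm = 2·5 + 4·14 = 66°C.
|ΔTm| = |78 − 66| = 12°C, > 4°C.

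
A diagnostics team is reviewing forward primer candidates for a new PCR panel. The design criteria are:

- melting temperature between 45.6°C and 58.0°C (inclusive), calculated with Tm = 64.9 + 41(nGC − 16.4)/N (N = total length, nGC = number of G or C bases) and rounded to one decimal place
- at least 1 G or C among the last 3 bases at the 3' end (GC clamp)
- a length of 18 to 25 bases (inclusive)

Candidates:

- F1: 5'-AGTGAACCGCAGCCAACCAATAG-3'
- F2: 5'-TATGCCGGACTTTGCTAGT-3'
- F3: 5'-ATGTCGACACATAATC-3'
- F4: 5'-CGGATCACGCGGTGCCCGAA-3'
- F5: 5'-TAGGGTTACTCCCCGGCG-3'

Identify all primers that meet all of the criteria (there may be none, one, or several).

F1 (23 nt, A=9 T=2 G=5 C=7): Tm = 64.9 + 41·(12 − 16.4)/23 = 57.1°C ✓; 3' end TAG has 1 G/C ✓; length 23 ✓ — passes.
F2 (19 nt, A=3 T=7 G=5 C=4): Tm = 64.9 + 41·(9 − 16.4)/19 = 48.9°C ✓; 3' end AGT has 1 G/C ✓; length 19 ✓ — passes.
F3 (16 nt, A=6 T=4 G=2 C=4): Tm = 64.9 + 41·(6 − 16.4)/16 = 38.3°C, outside 45.6–58.0°C ✗; 3' end ATC has 1 G/C ✓; length 16, outside 18–25 ✗ — fails.
F4 (20 nt, A=4 T=2 G=7 C=7): Tm = 64.9 + 41·(14 − 16.4)/20 = 60.0°C, outside 45.6–58.0°C ✗; 3' end GAA has 1 G/C ✓; length 20 ✓ — fails.
F5 (18 nt, A=2 T=4 G=6 C=6): Tm = 64.9 + 41·(12 − 16.4)/18 = 54.9°C ✓; 3' end GCG has 3 G/C ✓; length 18 ✓ — passes.

F1, F2 and F5.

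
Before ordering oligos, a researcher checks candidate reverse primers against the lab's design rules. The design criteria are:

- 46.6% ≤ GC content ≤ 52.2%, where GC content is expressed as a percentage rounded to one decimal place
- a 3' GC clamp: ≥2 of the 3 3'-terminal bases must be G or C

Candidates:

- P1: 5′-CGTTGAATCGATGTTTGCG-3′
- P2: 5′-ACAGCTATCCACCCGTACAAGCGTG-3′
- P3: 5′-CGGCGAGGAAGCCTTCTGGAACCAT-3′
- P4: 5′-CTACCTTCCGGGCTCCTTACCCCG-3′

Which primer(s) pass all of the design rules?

P1 only.

P1 (19 nt, A=3 T=7 G=6 C=3): GC 9/19 = 47.4% ✓; 3' end GCG has 3 G/C ✓ — passes.
P2 (25 nt, A=7 T=4 G=5 C=9): GC 14/25 = 56.0%, outside 46.6–52.2% ✗; 3' end GTG has 2 G/C ✓ — fails.
P3 (25 nt, A=6 T=4 G=8 C=7): GC 15/25 = 60.0%, outside 46.6–52.2% ✗; 3' end CAT has 1 G/C, need ≥2 ✗ — fails.
P4 (24 nt, A=2 T=6 G=4 C=12): GC 16/24 = 66.7%, outside 46.6–52.2% ✗; 3' end CCG has 3 G/C ✓ — fails.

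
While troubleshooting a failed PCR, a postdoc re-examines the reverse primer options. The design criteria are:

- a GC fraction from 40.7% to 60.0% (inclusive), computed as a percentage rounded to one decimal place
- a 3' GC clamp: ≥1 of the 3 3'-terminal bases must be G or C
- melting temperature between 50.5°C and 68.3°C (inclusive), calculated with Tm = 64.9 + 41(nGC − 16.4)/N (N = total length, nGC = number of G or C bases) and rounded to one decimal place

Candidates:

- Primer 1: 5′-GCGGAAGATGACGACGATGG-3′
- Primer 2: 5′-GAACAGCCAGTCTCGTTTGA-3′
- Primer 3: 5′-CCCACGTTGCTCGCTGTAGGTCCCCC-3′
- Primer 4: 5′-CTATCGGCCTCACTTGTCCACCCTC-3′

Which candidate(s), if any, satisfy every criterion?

Primer 1, Primer 2 and Primer 4.

Primer 1 (20 nt, A=6 T=2 G=9 C=3): GC 12/20 = 60.0% ✓; 3' end TGG has 2 G/C ✓; Tm = 64.9 + 41·(12 − 16.4)/20 = 55.9°C ✓ — passes.
Primer 2 (20 nt, A=5 T=5 G=5 C=5): GC 10/20 = 50.0% ✓; 3' end TGA has 1 G/C ✓; Tm = 64.9 + 41·(10 − 16.4)/20 = 51.8°C ✓ — passes.
Primer 3 (26 nt, A=2 T=6 G=6 C=12): GC 18/26 = 69.2%, outside 40.7–60.0% ✗; 3' end CCC has 3 G/C ✓; Tm = 64.9 + 41·(18 − 16.4)/26 = 67.4°C ✓ — fails.
Primer 4 (25 nt, A=3 T=7 G=3 C=12): GC 15/25 = 60.0% ✓; 3' end CTC has 2 G/C ✓; Tm = 64.9 + 41·(15 − 16.4)/25 = 62.6°C ✓ — passes.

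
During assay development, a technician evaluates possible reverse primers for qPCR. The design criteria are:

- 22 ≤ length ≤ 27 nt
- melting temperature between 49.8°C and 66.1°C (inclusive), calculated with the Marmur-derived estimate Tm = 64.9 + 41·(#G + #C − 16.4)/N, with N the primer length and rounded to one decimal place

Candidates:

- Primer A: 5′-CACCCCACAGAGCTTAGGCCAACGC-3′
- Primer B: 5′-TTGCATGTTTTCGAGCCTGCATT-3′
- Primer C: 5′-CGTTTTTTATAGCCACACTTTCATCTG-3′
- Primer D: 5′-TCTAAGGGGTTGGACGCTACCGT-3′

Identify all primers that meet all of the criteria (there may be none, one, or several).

Primer A (25 nt, A=7 T=2 G=5 C=11): length 25 ✓; Tm = 64.9 + 41·(16 − 16.4)/25 = 64.2°C ✓ — passes.
Primer B (23 nt, A=3 T=10 G=5 C=5): length 23 ✓; Tm = 64.9 + 41·(10 − 16.4)/23 = 53.5°C ✓ — passes.
Primer C (27 nt, A=5 T=12 G=3 C=7): length 27 ✓; Tm = 64.9 + 41·(10 − 16.4)/27 = 55.2°C ✓ — passes.
Primer D (23 nt, A=4 T=6 G=8 C=5): length 23 ✓; Tm = 64.9 + 41·(13 − 16.4)/23 = 58.8°C ✓ — passes.

Primer A, Primer B, Primer C and Primer D.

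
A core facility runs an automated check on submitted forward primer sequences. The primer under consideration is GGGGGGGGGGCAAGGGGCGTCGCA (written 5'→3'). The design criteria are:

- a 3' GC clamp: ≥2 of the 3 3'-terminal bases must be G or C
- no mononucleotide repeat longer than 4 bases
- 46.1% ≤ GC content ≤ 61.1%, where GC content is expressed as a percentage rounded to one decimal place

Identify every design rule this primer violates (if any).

Base counts: A=3, T=1, G=16, C=4 (length 24).
GC clamp: 3' end GCA has 2 G/C ✓
homopolymer run: longest run = 10, exceeds 4 ✗
GC content: GC 20/24 = 83.3%, outside 46.1–61.1% ✗

Fails: homopolymer run, GC content.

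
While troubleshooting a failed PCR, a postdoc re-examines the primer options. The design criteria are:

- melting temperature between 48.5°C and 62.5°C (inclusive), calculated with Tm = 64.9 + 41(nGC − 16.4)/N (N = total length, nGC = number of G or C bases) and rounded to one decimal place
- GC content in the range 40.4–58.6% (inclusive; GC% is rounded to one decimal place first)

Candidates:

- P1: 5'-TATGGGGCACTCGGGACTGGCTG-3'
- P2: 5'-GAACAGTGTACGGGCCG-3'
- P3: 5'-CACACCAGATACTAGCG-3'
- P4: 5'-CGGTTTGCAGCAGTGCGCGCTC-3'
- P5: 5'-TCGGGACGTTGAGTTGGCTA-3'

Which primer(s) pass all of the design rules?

P1 (23 nt, A=3 T=5 G=10 C=5): Tm = 64.9 + 41·(15 − 16.4)/23 = 62.4°C ✓; GC 15/23 = 65.2%, outside 40.4–58.6% ✗ — fails.
P2 (17 nt, A=4 T=2 G=7 C=4): Tm = 64.9 + 41·(11 − 16.4)/17 = 51.9°C ✓; GC 11/17 = 64.7%, outside 40.4–58.6% ✗ — fails.
P3 (17 nt, A=6 T=2 G=3 C=6): Tm = 64.9 + 41·(9 − 16.4)/17 = 47.1°C, outside 48.5–62.5°C ✗; GC 9/17 = 52.9% ✓ — fails.
P4 (22 nt, A=2 T=5 G=8 C=7): Tm = 64.9 + 41·(15 − 16.4)/22 = 62.3°C ✓; GC 15/22 = 68.2%, outside 40.4–58.6% ✗ — fails.
P5 (20 nt, A=3 T=6 G=8 C=3): Tm = 64.9 + 41·(11 − 16.4)/20 = 53.8°C ✓; GC 11/20 = 55.0% ✓ — passes.

P5 only.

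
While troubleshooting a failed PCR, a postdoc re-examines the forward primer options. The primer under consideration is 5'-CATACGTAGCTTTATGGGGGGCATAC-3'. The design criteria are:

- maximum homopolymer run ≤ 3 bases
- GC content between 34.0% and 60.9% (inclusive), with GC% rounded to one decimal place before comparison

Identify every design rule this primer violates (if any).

Fails: homopolymer run.

Base counts: A=6, T=7, G=8, C=5 (length 26).
homopolymer run: longest run = 6, exceeds 3 ✗
GC content: GC 13/26 = 50.0% ✓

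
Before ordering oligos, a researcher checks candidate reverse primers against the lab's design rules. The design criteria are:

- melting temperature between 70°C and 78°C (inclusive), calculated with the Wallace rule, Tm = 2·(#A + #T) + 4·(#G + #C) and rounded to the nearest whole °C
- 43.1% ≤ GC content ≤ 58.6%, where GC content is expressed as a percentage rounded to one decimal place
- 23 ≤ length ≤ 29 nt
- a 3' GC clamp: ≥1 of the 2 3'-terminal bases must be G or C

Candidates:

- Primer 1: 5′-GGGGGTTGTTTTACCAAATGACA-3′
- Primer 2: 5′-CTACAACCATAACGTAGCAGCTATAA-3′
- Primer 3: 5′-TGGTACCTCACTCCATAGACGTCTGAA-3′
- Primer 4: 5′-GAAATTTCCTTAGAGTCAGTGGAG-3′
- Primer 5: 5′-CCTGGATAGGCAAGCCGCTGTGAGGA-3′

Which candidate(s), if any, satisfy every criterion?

None of the candidates satisfy all criteria.

Primer 1 (23 nt, A=6 T=7 G=7 C=3): Tm = 2·13 + 4·10 = 66°C, outside 70–78°C ✗; GC 10/23 = 43.5% ✓; length 23 ✓; 3' end CA has 1 G/C ✓ — fails.
Primer 2 (26 nt, A=11 T=5 G=3 C=7): Tm = 2·16 + 4·10 = 72°C ✓; GC 10/26 = 38.5%, outside 43.1–58.6% ✗; length 26 ✓; 3' end AA has 0 G/C, need ≥1 ✗ — fails.
Primer 3 (27 nt, A=7 T=7 G=5 C=8): Tm = 2·14 + 4·13 = 80°C, outside 70–78°C ✗; GC 13/27 = 48.1% ✓; length 27 ✓; 3' end AA has 0 G/C, need ≥1 ✗ — fails.
Primer 4 (24 nt, A=7 T=7 G=7 C=3): Tm = 2·14 + 4·10 = 68°C, outside 70–78°C ✗; GC 10/24 = 41.7%, outside 43.1–58.6% ✗; length 24 ✓; 3' end AG has 1 G/C ✓ — fails.
Primer 5 (26 nt, A=6 T=4 G=10 C=6): Tm = 2·10 + 4·16 = 84°C, outside 70–78°C ✗; GC 16/26 = 61.5%, outside 43.1–58.6% ✗; length 26 ✓; 3' end GA has 1 G/C ✓ — fails.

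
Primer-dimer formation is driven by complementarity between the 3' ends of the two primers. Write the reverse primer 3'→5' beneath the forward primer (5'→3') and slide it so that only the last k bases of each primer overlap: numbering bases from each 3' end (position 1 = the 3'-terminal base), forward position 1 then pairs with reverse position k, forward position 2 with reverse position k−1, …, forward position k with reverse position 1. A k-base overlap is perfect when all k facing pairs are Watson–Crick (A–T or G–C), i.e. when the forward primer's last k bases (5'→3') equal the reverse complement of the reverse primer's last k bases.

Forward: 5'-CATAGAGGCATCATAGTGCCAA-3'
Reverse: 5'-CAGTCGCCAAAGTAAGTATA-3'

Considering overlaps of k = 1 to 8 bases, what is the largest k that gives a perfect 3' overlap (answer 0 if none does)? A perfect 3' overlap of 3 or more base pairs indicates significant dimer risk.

Last 8 bases (5'→3') — forward …AGTGCCAA, reverse …TAAGTATA.
Reverse complement of the reverse primer's last 8 bases: TATACTTA; its first k bases are the reverse complement of the reverse primer's last k bases, so a perfect k-base overlap needs the forward primer's last k bases to equal them.
Comparing (forward last k vs required): k=1: A vs T ✗; k=2: AA vs TA ✗; k=3: CAA vs TAT ✗; k=4: CCAA vs TATA ✗; k=5: GCCAA vs TATAC ✗; k=6: TGCCAA vs TATACT ✗; k=7: GTGCCAA vs TATACTT ✗; k=8: AGTGCCAA vs TATACTTA ✗.
No overlap length from 1 to 8 is perfect, so the longest perfect 3' overlap is 0.

Longest perfect overlap: 0 complementary base pairs; below the dimer-risk threshold (threshold 3).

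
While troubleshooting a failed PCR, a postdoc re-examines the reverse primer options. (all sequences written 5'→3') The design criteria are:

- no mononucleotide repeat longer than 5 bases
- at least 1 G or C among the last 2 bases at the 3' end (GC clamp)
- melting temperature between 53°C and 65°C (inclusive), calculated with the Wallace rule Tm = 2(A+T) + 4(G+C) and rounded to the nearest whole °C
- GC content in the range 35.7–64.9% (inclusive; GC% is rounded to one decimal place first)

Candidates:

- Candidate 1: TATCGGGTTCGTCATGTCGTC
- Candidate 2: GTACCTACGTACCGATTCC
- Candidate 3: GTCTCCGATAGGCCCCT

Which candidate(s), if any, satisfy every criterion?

Candidate 1 (21 nt, A=2 T=8 G=6 C=5): longest run = 3 ✓; 3' end TC has 1 G/C ✓; Tm = 2·10 + 4·11 = 64°C ✓; GC 11/21 = 52.4% ✓ — passes.
Candidate 2 (19 nt, A=4 T=5 G=3 C=7): longest run = 2 ✓; 3' end CC has 2 G/C ✓; Tm = 2·9 + 4·10 = 58°C ✓; GC 10/19 = 52.6% ✓ — passes.
Candidate 3 (17 nt, A=2 T=4 G=4 C=7): longest run = 4 ✓; 3' end CT has 1 G/C ✓; Tm = 2·6 + 4·11 = 56°C ✓; GC 11/17 = 64.7% ✓ — passes.

Candidate 1, Candidate 2 and Candidate 3.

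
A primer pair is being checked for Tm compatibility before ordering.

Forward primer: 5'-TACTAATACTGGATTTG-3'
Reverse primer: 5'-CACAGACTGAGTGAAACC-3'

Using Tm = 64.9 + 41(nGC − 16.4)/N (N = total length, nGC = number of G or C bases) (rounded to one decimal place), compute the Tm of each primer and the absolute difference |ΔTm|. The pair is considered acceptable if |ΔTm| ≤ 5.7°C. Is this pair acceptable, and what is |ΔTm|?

|ΔTm| = 10.6°C; the pair is not acceptable.

Forward: G+C = 5, N = 17 → Tm = 64.9 + 41·(5 − 16.4)/17 = 37.4°C.
Reverse: G+C = 9, N = 18 → Tm = 64.9 + 41·(9 − 16.4)/18 = 48.0°C.
|ΔTm| = |37.4 − 48.0| = 10.6°C, > 5.7°C.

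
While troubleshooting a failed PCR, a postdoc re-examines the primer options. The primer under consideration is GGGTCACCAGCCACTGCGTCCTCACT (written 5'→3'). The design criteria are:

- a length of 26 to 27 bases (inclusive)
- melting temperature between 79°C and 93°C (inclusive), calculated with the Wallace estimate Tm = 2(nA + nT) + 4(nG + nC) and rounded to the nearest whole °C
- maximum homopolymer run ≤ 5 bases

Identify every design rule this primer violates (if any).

Meets all criteria.

Base counts: A=4, T=5, G=6, C=11 (length 26).
length: length 26 ✓
Tm: Tm = 2·9 + 4·17 = 86°C ✓
homopolymer run: longest run = 3 ✓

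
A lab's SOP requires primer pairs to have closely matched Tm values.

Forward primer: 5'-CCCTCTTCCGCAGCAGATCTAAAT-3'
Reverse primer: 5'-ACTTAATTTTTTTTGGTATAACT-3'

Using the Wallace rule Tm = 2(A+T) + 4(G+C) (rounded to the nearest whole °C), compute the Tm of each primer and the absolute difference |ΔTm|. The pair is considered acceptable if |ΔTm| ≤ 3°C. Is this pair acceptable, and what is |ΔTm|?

|ΔTm| = 18°C; the pair is not acceptable.

Forward: A=6 T=6 G=3 C=9 → Tm = 2·12 + 4·12 = 72°C.
Reverse: A=6 T=13 G=2 C=2 → Tm = 2·19 + 4·4 = 54°C.
|ΔTm| = |72 − 54| = 18°C, > 3°C.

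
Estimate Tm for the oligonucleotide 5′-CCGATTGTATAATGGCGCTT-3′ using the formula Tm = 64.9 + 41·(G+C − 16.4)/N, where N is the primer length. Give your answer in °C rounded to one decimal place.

Base counts: A=4, T=7, G=5, C=4; G+C = 9, N = 20.
Tm = 64.9 + 41·(9 − 16.4)/20 = 64.9 + -303.40/20 = 49.7°C.

49.7°C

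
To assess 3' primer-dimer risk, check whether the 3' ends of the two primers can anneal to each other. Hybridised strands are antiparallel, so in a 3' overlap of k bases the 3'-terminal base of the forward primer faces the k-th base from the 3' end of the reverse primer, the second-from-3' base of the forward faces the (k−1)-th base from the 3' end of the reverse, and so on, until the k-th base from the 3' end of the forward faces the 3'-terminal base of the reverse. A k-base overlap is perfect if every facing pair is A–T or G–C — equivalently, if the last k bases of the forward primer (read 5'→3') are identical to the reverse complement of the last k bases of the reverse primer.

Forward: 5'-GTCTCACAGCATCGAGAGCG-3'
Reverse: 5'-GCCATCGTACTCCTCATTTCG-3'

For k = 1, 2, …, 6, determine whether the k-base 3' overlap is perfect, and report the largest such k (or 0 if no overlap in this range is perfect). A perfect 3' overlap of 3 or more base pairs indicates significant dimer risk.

Last 6 bases (5'→3') — forward …AGAGCG, reverse …ATTTCG.
Reverse complement of the reverse primer's last 6 bases: CGAAAT; its first k bases are the reverse complement of the reverse primer's last k bases, so a perfect k-base overlap needs the forward primer's last k bases to equal them.
Comparing (forward last k vs required): k=1: G vs C ✗; k=2: CG vs CG ✓; k=3: GCG vs CGA ✗; k=4: AGCG vs CGAA ✗; k=5: GAGCG vs CGAAA ✗; k=6: AGAGCG vs CGAAAT ✗.
Only k = 2 is perfect, so the longest perfect 3' overlap is 2.

Longest perfect overlap: 2 complementary base pairs; below the dimer-risk threshold (threshold 3).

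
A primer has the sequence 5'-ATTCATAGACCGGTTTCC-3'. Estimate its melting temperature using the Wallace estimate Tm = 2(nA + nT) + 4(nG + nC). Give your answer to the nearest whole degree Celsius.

52°C

Base counts: A=4, T=6, G=3, C=5 (length 18).
Tm = 2·(4+6) + 4·(3+5) = 2·10 + 4·8 = 20 + 32 = 52°C.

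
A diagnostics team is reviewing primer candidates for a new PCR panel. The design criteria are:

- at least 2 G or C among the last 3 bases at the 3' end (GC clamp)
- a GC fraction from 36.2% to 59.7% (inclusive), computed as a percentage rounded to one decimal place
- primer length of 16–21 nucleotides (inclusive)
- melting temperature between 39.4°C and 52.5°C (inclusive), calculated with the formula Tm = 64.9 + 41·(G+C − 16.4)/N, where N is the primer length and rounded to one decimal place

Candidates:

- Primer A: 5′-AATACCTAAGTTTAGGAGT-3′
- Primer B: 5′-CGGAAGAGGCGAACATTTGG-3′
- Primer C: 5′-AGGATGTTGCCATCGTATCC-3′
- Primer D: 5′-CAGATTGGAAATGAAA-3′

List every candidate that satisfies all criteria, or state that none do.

Primer C only.

Primer A (19 nt, A=7 T=6 G=4 C=2): 3' end AGT has 1 G/C, need ≥2 ✗; GC 6/19 = 31.6%, outside 36.2–59.7% ✗; length 19 ✓; Tm = 64.9 + 41·(6 − 16.4)/19 = 42.5°C ✓ — fails.
Primer B (20 nt, A=6 T=3 G=8 C=3): 3' end TGG has 2 G/C ✓; GC 11/20 = 55.0% ✓; length 20 ✓; Tm = 64.9 + 41·(11 − 16.4)/20 = 53.8°C, outside 39.4–52.5°C ✗ — fails.
Primer C (20 nt, A=4 T=6 G=5 C=5): 3' end TCC has 2 G/C ✓; GC 10/20 = 50.0% ✓; length 20 ✓; Tm = 64.9 + 41·(10 − 16.4)/20 = 51.8°C ✓ — passes.
Primer D (16 nt, A=8 T=3 G=4 C=1): 3' end AAA has 0 G/C, need ≥2 ✗; GC 5/16 = 31.3%, outside 36.2–59.7% ✗; length 16 ✓; Tm = 64.9 + 41·(5 − 16.4)/16 = 35.7°C, outside 39.4–52.5°C ✗ — fails.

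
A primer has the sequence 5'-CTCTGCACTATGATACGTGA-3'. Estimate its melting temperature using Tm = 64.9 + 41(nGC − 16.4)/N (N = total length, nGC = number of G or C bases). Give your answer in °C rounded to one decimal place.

49.7°C

Base counts: A=5, T=6, G=4, C=5; G+C = 9, N = 20.
Tm = 64.9 + 41·(9 − 16.4)/20 = 64.9 + -303.40/20 = 49.7°C.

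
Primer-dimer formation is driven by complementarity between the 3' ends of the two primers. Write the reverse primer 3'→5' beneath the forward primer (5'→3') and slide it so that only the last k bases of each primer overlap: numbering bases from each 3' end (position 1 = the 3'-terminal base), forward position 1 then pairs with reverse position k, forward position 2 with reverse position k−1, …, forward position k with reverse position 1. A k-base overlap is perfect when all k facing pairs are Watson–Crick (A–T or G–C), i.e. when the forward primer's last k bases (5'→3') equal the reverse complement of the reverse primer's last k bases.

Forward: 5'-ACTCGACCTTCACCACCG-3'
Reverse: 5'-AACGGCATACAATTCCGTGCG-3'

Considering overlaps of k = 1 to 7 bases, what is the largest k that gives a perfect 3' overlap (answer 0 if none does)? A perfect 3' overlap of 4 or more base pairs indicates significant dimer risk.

Longest perfect overlap: 2 complementary base pairs; below the dimer-risk threshold (threshold 4).

Last 7 bases (5'→3') — forward …ACCACCG, reverse …CCGTGCG.
Reverse complement of the reverse primer's last 7 bases: CGCACGG; its first k bases are the reverse complement of the reverse primer's last k bases, so a perfect k-base overlap needs the forward primer's last k bases to equal them.
Comparing (forward last k vs required): k=1: G vs C ✗; k=2: CG vs CG ✓; k=3: CCG vs CGC ✗; k=4: ACCG vs CGCA ✗; k=5: CACCG vs CGCAC ✗; k=6: CCACCG vs CGCACG ✗; k=7: ACCACCG vs CGCACGG ✗.
Only k = 2 is perfect, so the longest perfect 3' overlap is 2.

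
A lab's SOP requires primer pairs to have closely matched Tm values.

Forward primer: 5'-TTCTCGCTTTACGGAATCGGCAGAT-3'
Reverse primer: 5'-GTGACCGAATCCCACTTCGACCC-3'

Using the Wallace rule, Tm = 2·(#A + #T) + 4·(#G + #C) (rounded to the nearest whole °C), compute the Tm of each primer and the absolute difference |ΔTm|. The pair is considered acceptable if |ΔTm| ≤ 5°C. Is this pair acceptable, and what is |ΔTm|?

|ΔTm| = 0°C; the pair is acceptable.

Forward: A=5 T=8 G=6 C=6 → Tm = 2·13 + 4·12 = 74°C.
Reverse: A=5 T=4 G=4 C=10 → Tm = 2·9 + 4·14 = 74°C.
|ΔTm| = |74 − 74| = 0°C, ≤ 5°C.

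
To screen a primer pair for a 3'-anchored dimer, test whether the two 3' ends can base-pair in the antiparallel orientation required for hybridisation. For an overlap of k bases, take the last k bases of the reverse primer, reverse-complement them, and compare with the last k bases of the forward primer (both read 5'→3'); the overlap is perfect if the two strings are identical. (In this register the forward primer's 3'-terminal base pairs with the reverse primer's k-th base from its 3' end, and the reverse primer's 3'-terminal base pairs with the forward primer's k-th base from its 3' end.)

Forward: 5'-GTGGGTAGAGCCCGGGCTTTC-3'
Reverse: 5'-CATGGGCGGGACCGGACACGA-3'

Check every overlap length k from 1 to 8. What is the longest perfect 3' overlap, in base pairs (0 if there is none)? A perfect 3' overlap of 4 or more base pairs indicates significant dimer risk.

Last 8 bases (5'→3') — forward …GGGCTTTC, reverse …GGACACGA.
Reverse complement of the reverse primer's last 8 bases: TCGTGTCC; its first k bases are the reverse complement of the reverse primer's last k bases, so a perfect k-base overlap needs the forward primer's last k bases to equal them.
Comparing (forward last k vs required): k=1: C vs T ✗; k=2: TC vs TC ✓; k=3: TTC vs TCG ✗; k=4: TTTC vs TCGT ✗; k=5: CTTTC vs TCGTG ✗; k=6: GCTTTC vs TCGTGT ✗; k=7: GGCTTTC vs TCGTGTC ✗; k=8: GGGCTTTC vs TCGTGTCC ✗.
Only k = 2 is perfect, so the longest perfect 3' overlap is 2.

Longest perfect overlap: 2 complementary base pairs; below the dimer-risk threshold (threshold 4).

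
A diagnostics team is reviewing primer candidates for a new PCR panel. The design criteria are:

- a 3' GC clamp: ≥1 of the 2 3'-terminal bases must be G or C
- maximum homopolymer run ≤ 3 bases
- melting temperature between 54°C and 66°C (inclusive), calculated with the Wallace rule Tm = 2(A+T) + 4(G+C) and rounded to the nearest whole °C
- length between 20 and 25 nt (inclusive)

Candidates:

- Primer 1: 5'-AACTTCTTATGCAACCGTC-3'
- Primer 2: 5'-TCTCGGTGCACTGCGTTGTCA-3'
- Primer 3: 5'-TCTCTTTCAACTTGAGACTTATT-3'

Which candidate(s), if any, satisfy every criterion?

Primer 2 only.

Primer 1 (19 nt, A=5 T=6 G=2 C=6): 3' end TC has 1 G/C ✓; longest run = 2 ✓; Tm = 2·11 + 4·8 = 54°C ✓; length 19, outside 20–25 ✗ — fails.
Primer 2 (21 nt, A=2 T=7 G=6 C=6): 3' end CA has 1 G/C ✓; longest run = 2 ✓; Tm = 2·9 + 4·12 = 66°C ✓; length 21 ✓ — passes.
Primer 3 (23 nt, A=5 T=11 G=2 C=5): 3' end TT has 0 G/C, need ≥1 ✗; longest run = 3 ✓; Tm = 2·16 + 4·7 = 60°C ✓; length 23 ✓ — fails.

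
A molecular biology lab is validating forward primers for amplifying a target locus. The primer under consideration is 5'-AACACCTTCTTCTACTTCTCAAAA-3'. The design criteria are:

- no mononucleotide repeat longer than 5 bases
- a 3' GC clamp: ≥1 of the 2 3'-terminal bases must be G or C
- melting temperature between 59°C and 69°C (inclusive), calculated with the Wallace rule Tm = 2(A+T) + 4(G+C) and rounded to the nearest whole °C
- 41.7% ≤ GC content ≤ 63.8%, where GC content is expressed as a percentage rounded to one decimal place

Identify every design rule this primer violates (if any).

Fails: GC clamp, GC content.

Base counts: A=8, T=8, G=0, C=8 (length 24).
homopolymer run: longest run = 4 ✓
GC clamp: 3' end AA has 0 G/C, need ≥1 ✗
Tm: Tm = 2·16 + 4·8 = 64°C ✓
GC content: GC 8/24 = 33.3%, outside 41.7–63.8% ✗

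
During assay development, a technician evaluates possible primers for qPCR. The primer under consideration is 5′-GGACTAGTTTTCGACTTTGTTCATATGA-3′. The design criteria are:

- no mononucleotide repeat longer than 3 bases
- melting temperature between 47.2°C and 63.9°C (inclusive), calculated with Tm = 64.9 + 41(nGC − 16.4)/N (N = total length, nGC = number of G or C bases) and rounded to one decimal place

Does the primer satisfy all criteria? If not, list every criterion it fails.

Fails: homopolymer run.

Base counts: A=6, T=12, G=6, C=4 (length 28).
homopolymer run: longest run = 4, exceeds 3 ✗
Tm: Tm = 64.9 + 41·(10 − 16.4)/28 = 55.5°C ✓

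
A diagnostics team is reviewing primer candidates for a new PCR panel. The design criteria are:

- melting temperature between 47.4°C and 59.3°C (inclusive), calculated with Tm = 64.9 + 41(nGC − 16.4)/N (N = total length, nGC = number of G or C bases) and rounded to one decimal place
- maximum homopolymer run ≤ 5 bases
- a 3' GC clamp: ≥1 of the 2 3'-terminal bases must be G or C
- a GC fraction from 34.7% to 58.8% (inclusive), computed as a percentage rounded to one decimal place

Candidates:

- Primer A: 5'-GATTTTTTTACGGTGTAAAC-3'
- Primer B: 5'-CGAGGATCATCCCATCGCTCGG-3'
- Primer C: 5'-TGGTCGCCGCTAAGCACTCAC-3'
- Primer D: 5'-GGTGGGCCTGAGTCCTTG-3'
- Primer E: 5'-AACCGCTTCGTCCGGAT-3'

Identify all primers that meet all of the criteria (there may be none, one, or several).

None of the candidates satisfy all criteria.

Primer A (20 nt, A=5 T=9 G=4 C=2): Tm = 64.9 + 41·(6 − 16.4)/20 = 43.6°C, outside 47.4–59.3°C ✗; longest run = 7, exceeds 5 ✗; 3' end AC has 1 G/C ✓; GC 6/20 = 30.0%, outside 34.7–58.8% ✗ — fails.
Primer B (22 nt, A=4 T=4 G=6 C=8): Tm = 64.9 + 41·(14 − 16.4)/22 = 60.4°C, outside 47.4–59.3°C ✗; longest run = 3 ✓; 3' end GG has 2 G/C ✓; GC 14/22 = 63.6%, outside 34.7–58.8% ✗ — fails.
Primer C (21 nt, A=4 T=4 G=5 C=8): Tm = 64.9 + 41·(13 − 16.4)/21 = 58.3°C ✓; longest run = 2 ✓; 3' end AC has 1 G/C ✓; GC 13/21 = 61.9%, outside 34.7–58.8% ✗ — fails.
Primer D (18 nt, A=1 T=5 G=8 C=4): Tm = 64.9 + 41·(12 − 16.4)/18 = 54.9°C ✓; longest run = 3 ✓; 3' end TG has 1 G/C ✓; GC 12/18 = 66.7%, outside 34.7–58.8% ✗ — fails.
Primer E (17 nt, A=3 T=4 G=4 C=6): Tm = 64.9 + 41·(10 − 16.4)/17 = 49.5°C ✓; longest run = 2 ✓; 3' end AT has 0 G/C, need ≥1 ✗; GC 10/17 = 58.8% ✓ — fails.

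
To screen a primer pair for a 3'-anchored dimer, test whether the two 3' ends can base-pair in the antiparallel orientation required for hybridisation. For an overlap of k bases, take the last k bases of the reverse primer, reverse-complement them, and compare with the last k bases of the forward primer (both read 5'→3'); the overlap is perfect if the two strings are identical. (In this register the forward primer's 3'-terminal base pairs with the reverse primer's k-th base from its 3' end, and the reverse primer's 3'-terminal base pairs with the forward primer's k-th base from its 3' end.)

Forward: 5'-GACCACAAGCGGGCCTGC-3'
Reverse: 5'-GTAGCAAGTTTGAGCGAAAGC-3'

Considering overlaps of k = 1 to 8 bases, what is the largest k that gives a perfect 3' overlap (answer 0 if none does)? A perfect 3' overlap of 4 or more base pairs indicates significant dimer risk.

Longest perfect overlap: 2 complementary base pairs; below the dimer-risk threshold (threshold 4).

Last 8 bases (5'→3') — forward …GGGCCTGC, reverse …GCGAAAGC.
Reverse complement of the reverse primer's last 8 bases: GCTTTCGC; its first k bases are the reverse complement of the reverse primer's last k bases, so a perfect k-base overlap needs the forward primer's last k bases to equal them.
Comparing (forward last k vs required): k=1: C vs G ✗; k=2: GC vs GC ✓; k=3: TGC vs GCT ✗; k=4: CTGC vs GCTT ✗; k=5: CCTGC vs GCTTT ✗; k=6: GCCTGC vs GCTTTC ✗; k=7: GGCCTGC vs GCTTTCG ✗; k=8: GGGCCTGC vs GCTTTCGC ✗.
Only k = 2 is perfect, so the longest perfect 3' overlap is 2.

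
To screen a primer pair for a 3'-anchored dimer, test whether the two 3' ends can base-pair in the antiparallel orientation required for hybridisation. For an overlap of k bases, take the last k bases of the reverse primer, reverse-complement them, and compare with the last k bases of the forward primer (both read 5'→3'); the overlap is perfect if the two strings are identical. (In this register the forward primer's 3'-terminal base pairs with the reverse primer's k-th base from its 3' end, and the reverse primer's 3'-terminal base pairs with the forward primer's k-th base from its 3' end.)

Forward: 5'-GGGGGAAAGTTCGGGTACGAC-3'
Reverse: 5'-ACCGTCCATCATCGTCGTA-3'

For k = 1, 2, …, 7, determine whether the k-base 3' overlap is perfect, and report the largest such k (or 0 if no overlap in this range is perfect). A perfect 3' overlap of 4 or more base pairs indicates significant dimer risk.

Longest perfect overlap: 6 complementary base pairs; significant dimer risk (threshold 4).

Last 7 bases (5'→3') — forward …GTACGAC, reverse …CGTCGTA.
Reverse complement of the reverse primer's last 7 bases: TACGACG; its first k bases are the reverse complement of the reverse primer's last k bases, so a perfect k-base overlap needs the forward primer's last k bases to equal them.
Comparing (forward last k vs required): k=1: C vs T ✗; k=2: AC vs TA ✗; k=3: GAC vs TAC ✗; k=4: CGAC vs TACG ✗; k=5: ACGAC vs TACGA ✗; k=6: TACGAC vs TACGAC ✓; k=7: GTACGAC vs TACGACG ✗.
Only k = 6 is perfect, so the longest perfect 3' overlap is 6.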